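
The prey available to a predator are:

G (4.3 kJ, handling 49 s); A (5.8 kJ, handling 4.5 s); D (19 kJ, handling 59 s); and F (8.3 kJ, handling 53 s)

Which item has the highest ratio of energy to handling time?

Profitability E/h (kJ/s): G = 4.3/49 = 0.0878, A = 5.8/4.5 = 1.29, D = 19/59 = 0.322, F = 8.3/53 = 0.157.
Ranked: A > D > F > G.

A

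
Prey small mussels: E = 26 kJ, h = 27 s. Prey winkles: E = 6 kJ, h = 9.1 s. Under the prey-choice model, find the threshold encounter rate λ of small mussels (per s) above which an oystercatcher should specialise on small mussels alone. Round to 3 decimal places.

0.080 per s

Drop winkles once their profitability E₂/h₂ falls below the rate achievable on small mussels alone: E₂/h₂ = λE₁/(1 + λh₁).
Solve for λ: λE₁h₂ = E₂(1 + λh₁) → λ(E₁h₂ − E₂h₁) = E₂ → λ = E₂/(E₁h₂ − E₂h₁).
λ = 6/(26×9.1 − 6×27) = 6/74.6 = 0.08043 per s.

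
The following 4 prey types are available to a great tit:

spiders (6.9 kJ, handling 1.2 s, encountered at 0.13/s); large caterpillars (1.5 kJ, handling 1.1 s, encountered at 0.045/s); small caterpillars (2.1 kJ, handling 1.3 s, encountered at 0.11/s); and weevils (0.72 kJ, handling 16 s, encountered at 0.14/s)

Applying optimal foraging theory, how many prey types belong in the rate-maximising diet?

Profitabilities (E/h, kJ/s): spiders 5.75, small caterpillars 1.62, large caterpillars 1.36, weevils 0.045. Add prey in this order while the next type's profitability exceeds the intake rate on those already taken.
Rate on top 1: 0.776. small caterpillars: 1.62 > 0.776 → include.
Rate on top 2: 0.8684. large caterpillars: 1.36 > 0.8684 → include.
Rate on top 3: 0.8865. weevils: 0.045 < 0.8865 → exclude; stop.
Optimal diet: spiders, small caterpillars, large caterpillars — 3 of 4 types.

3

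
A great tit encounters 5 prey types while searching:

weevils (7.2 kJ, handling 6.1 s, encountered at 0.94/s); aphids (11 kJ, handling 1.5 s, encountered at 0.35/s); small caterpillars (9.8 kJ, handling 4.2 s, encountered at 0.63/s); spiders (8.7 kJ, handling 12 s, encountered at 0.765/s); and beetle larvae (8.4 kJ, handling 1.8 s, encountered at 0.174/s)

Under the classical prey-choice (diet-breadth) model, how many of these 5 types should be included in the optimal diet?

E/h in descending order: aphids 7.33, beetle larvae 4.67, small caterpillars 2.33, weevils 1.18, spiders 0.725 kJ/s. The optimal diet is the largest prefix of this list for which every included type satisfies E_i/h_i > R on the types above it.
Rate on top 1: 2.525. beetle larvae: 4.67 > 2.525 → include.
Rate on top 2: 2.89. small caterpillars: 2.33 < 2.89 → exclude; stop.
Optimal diet: aphids, beetle larvae — 2 of 5 types.

2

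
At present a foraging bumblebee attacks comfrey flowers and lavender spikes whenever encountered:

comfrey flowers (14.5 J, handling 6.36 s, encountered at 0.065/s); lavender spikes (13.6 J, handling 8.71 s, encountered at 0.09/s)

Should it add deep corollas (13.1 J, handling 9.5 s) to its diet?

On comfrey flowers and lavender spikes alone, R = ΣλE/(1+Σλh) = 2.167/2.197 = 0.986 J/s.
Profitability of deep corollas: 13.1/9.5 = 1.379 J/s.
Since 1.379 > R, including deep corollas increases the long-run rate.

Yes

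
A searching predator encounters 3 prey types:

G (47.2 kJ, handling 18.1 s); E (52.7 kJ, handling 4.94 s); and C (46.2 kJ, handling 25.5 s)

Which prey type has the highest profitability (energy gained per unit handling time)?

E

In descending order of E/h:
E: 52.7/4.94 = 10.7 kJ/s
G: 47.2/18.1 = 2.61 kJ/s
C: 46.2/25.5 = 1.81 kJ/s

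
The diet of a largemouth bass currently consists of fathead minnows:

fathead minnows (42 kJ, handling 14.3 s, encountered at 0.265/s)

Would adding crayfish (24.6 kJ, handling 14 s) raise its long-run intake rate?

On fathead minnows alone, R = ΣλE/(1+Σλh) = 11.13/4.79 = 2.324 kJ/s.
crayfish: E/h = 24.6/14 = 1.757 kJ/s.
Since 1.757 < R, time spent handling crayfish is better spent searching.

No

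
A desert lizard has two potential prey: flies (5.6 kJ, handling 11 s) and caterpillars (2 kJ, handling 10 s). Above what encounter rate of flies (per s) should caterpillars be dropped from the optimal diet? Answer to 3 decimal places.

0.059 per s

The zero-one rule: include caterpillars iff E₂/h₂ > λE₁/(1+λh₁). Equality gives the switch point.
λE₁h₂ = E₂ + λE₂h₁ ⇒ λ = E₂/(E₁h₂ − E₂h₁) = 2/(56 − 22) = 0.05882 per s.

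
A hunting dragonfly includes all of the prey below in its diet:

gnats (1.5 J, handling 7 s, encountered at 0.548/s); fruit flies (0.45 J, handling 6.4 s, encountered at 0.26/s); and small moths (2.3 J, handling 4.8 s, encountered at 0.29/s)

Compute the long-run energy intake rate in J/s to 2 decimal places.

Energy encountered per unit search time: 0.548×1.5 + 0.26×0.45 + 0.29×2.3 = 1.606 J/s.
Handling time per unit search time: 0.548×7 + 0.26×6.4 + 0.29×4.8 = 6.892.
Rate = 1.606/(1 + 6.892) = 0.2035 J/s.

0.20 J/s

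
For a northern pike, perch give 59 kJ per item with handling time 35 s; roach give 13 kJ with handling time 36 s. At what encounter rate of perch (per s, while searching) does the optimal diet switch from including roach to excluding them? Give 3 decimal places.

0.008 per s

Drop roach once their profitability E₂/h₂ falls below the rate achievable on perch alone: E₂/h₂ = λE₁/(1 + λh₁).
Solve for λ: λE₁h₂ = E₂(1 + λh₁) → λ(E₁h₂ − E₂h₁) = E₂ → λ = E₂/(E₁h₂ − E₂h₁).
λ = 13/(59×36 − 13×35) = 13/1669 = 0.007789 per s.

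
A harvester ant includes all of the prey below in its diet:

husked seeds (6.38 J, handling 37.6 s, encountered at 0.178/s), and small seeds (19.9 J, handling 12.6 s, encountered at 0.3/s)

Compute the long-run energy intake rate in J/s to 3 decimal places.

R = (0.178×6.38 + 0.3×19.9) / (1 + 0.178×37.6 + 0.3×12.6) = 7.106/11.47 = 0.6193 J/s.

0.619 J/s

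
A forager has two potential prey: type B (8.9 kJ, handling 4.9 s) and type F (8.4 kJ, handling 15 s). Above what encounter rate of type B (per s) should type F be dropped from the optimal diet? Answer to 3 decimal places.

0.091 per s

Drop type F once their profitability E₂/h₂ falls below the rate achievable on type B alone: E₂/h₂ = λE₁/(1 + λh₁).
Solve for λ: λE₁h₂ = E₂(1 + λh₁) → λ(E₁h₂ − E₂h₁) = E₂ → λ = E₂/(E₁h₂ − E₂h₁).
λ = 8.4/(8.9×15 − 8.4×4.9) = 8.4/92.34 = 0.09097 per s.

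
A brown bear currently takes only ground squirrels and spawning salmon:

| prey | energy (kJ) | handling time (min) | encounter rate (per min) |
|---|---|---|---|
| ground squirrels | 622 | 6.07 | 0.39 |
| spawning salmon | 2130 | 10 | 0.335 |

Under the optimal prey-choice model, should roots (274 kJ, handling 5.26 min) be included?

Current rate: (0.39×622 + 0.335×2130)/(1 + 0.39×6.07 + 0.335×10) = 142.3 kJ/min.
roots: E/h = 274/5.26 = 52.09 kJ/min.
52.09 < 142.3, so adding roots would lower the average — exclude it.

No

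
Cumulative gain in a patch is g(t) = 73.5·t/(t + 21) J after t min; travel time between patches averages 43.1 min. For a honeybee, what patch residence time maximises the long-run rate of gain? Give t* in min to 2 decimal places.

30.08 min

Maximise g(t)/(T+t): set derivative to zero → g'(t)(T+t) = g(t).
g'(t) = 73.5·21/(t + 21)². Setting 73.5·21/(t+21)² = 73.5t/[(t+21)(43.1+t)] gives 21(43.1+t) = t(t+21), so t² = 21×43.1 = 905.1.
t* = √905.1 = 30.08 min.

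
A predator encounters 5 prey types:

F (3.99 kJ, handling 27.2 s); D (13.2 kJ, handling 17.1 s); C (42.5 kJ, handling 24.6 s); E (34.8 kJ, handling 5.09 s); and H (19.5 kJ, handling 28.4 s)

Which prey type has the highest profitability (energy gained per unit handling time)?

In descending order of E/h:
E: 34.8/5.09 = 6.84 kJ/s
C: 42.5/24.6 = 1.73 kJ/s
D: 13.2/17.1 = 0.772 kJ/s
H: 19.5/28.4 = 0.687 kJ/s
F: 3.99/27.2 = 0.147 kJ/s

E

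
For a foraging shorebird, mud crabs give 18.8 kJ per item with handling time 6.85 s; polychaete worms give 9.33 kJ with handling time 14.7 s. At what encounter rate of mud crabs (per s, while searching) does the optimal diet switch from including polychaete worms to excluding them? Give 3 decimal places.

0.044 per s

The zero-one rule: include polychaete worms iff E₂/h₂ > λE₁/(1+λh₁). Equality gives the switch point.
λE₁h₂ = E₂ + λE₂h₁ ⇒ λ = E₂/(E₁h₂ − E₂h₁) = 9.33/(276.4 − 63.91) = 0.04392 per s.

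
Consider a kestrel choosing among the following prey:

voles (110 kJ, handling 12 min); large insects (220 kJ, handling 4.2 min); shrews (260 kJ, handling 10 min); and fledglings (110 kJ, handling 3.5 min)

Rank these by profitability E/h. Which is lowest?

voles

Profitability E/h (kJ/min): voles = 110/12 = 9.17, large insects = 220/4.2 = 52.4, shrews = 260/10 = 26, fledglings = 110/3.5 = 31.4.
Ranked: large insects > fledglings > shrews > voles.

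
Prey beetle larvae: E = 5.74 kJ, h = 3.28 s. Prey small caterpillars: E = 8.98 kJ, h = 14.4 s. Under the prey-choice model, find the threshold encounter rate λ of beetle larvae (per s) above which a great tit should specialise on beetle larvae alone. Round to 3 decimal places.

Drop small caterpillars once their profitability E₂/h₂ falls below the rate achievable on beetle larvae alone: E₂/h₂ = λE₁/(1 + λh₁).
Solve for λ: λE₁h₂ = E₂(1 + λh₁) → λ(E₁h₂ − E₂h₁) = E₂ → λ = E₂/(E₁h₂ − E₂h₁).
λ = 8.98/(5.74×14.4 − 8.98×3.28) = 8.98/53.2 = 0.1688 per s.

0.169 per s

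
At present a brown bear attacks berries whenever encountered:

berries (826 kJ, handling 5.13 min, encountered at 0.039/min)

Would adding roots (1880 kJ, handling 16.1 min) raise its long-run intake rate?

Current rate: (0.039×826)/(1 + 0.039×5.13) = 26.84 kJ/min.
roots: E/h = 1880/16.1 = 116.8 kJ/min.
116.8 > 26.84, so adding roots raises the average — include it.

Yes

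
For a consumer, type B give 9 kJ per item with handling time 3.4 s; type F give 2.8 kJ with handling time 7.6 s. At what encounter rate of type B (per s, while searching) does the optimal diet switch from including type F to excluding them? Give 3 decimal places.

0.048 per s

Drop type F once their profitability E₂/h₂ falls below the rate achievable on type B alone: E₂/h₂ = λE₁/(1 + λh₁).
Solve for λ: λE₁h₂ = E₂(1 + λh₁) → λ(E₁h₂ − E₂h₁) = E₂ → λ = E₂/(E₁h₂ − E₂h₁).
λ = 2.8/(9×7.6 − 2.8×3.4) = 2.8/58.88 = 0.04755 per s.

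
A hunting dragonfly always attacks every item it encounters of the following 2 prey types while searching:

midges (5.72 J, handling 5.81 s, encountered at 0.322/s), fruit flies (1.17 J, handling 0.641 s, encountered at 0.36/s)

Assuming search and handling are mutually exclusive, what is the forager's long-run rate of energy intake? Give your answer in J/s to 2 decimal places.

R = Σλ_iE_i / (1 + Σλ_ih_i)
Numerator: 0.322×5.72 + 0.36×1.17 = 2.263
Denominator: 1 + 0.322×5.81 + 0.36×0.641 = 3.102
R = 2.263/3.102 = 0.7296 J/s

0.73 J/s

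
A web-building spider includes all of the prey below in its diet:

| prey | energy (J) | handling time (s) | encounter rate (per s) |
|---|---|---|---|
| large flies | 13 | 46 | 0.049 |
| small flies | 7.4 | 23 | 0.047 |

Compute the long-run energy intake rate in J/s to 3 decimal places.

R = (0.049×13 + 0.047×7.4) / (1 + 0.049×46 + 0.047×23) = 0.9848/4.335 = 0.2272 J/s.

0.227 J/s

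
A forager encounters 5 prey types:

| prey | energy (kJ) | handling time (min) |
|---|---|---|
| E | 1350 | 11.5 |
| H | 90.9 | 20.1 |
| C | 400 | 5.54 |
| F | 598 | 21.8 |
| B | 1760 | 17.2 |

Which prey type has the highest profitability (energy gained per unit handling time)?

E

Profitability E/h (kJ/min): E = 1350/11.5 = 117, H = 90.9/20.1 = 4.52, C = 400/5.54 = 72.2, F = 598/21.8 = 27.4, B = 1760/17.2 = 102.
Ranked: E > B > C > F > H.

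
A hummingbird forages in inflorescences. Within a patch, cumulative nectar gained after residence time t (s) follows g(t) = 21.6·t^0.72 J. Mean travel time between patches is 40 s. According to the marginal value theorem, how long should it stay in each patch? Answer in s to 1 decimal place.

Optimal t* satisfies g'(t*) = g(t*)/(T + t*).
g'(t) = 0.72·21.6·t^-0.28. Setting 0.72·21.6·t^-0.28 = 21.6·t^0.72/(40+t) gives 0.72(40+t) = t, so 0.28·t = 0.72×40.
t* = 0.72×40/0.28 = 102.9 s.

102.9 s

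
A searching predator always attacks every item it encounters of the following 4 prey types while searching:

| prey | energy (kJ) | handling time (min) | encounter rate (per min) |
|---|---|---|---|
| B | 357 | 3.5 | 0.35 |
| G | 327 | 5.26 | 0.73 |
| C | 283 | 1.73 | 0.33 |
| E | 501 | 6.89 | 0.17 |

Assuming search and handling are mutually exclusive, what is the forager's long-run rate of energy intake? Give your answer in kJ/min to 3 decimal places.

69.453 kJ/min

Energy encountered per unit search time: 0.35×357 + 0.73×327 + 0.33×283 + 0.17×501 = 542.2 kJ/min.
Handling time per unit search time: 0.35×3.5 + 0.73×5.26 + 0.33×1.73 + 0.17×6.89 = 6.807.
Rate = 542.2/(1 + 6.807) = 69.45 kJ/min.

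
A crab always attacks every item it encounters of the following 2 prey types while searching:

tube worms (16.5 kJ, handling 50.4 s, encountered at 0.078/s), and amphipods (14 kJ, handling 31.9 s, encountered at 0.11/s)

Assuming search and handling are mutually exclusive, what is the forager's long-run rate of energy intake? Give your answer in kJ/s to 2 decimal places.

R = (0.078×16.5 + 0.11×14) / (1 + 0.078×50.4 + 0.11×31.9) = 2.827/8.44 = 0.3349 kJ/s.

0.33 kJ/s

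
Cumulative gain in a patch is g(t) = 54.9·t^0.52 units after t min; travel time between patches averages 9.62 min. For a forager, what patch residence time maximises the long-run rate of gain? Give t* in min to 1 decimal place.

10.4 min

Optimal t* satisfies g'(t*) = g(t*)/(T + t*).
g'(t) = 0.52·54.9·t^-0.48. Setting 0.52·54.9·t^-0.48 = 54.9·t^0.52/(9.62+t) gives 0.52(9.62+t) = t, so 0.48·t = 0.52×9.62.
t* = 0.52×9.62/0.48 = 10.42 min.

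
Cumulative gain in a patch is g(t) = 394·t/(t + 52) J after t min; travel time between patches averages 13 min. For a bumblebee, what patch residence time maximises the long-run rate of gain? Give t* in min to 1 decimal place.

26.0 min

Maximise g(t)/(T+t): set derivative to zero → g'(t)(T+t) = g(t).
g'(t) = 394·52/(t + 52)². Setting 394·52/(t+52)² = 394t/[(t+52)(13+t)] gives 52(13+t) = t(t+52), so t² = 52×13 = 676.
t* = √676 = 26 min.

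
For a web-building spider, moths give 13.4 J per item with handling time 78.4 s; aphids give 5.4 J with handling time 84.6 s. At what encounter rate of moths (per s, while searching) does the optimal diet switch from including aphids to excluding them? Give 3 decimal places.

0.008 per s

Drop aphids once their profitability E₂/h₂ falls below the rate achievable on moths alone: E₂/h₂ = λE₁/(1 + λh₁).
Solve for λ: λE₁h₂ = E₂(1 + λh₁) → λ(E₁h₂ − E₂h₁) = E₂ → λ = E₂/(E₁h₂ − E₂h₁).
λ = 5.4/(13.4×84.6 − 5.4×78.4) = 5.4/710.3 = 0.007603 per s.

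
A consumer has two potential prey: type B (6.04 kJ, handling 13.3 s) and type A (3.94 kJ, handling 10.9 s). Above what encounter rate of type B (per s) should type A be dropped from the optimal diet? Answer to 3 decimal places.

The zero-one rule: include type A iff E₂/h₂ > λE₁/(1+λh₁). Equality gives the switch point.
λE₁h₂ = E₂ + λE₂h₁ ⇒ λ = E₂/(E₁h₂ − E₂h₁) = 3.94/(65.84 − 52.4) = 0.2933 per s.

0.293 per s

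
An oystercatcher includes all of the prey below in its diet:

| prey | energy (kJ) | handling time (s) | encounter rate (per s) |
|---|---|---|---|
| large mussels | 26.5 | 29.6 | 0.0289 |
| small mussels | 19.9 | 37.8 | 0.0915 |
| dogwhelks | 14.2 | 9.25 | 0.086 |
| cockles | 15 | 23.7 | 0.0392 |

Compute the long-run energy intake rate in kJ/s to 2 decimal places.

0.62 kJ/s

R = (0.0289×26.5 + 0.0915×19.9 + 0.086×14.2 + 0.0392×15) / (1 + 0.0289×29.6 + 0.0915×37.8 + 0.086×9.25 + 0.0392×23.7) = 4.396/7.039 = 0.6245 kJ/s.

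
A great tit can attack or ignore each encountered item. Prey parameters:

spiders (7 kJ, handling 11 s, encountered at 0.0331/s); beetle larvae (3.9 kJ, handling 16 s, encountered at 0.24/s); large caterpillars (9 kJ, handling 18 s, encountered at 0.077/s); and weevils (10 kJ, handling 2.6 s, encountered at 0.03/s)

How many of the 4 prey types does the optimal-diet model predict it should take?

Profitabilities (E/h, kJ/s): weevils 3.85, spiders 0.636, large caterpillars 0.5, beetle larvae 0.244. Add prey in this order while the next type's profitability exceeds the intake rate on those already taken.
Rate on top 1: 0.2783. spiders: 0.636 > 0.2783 → include.
Rate on top 2: 0.3687. large caterpillars: 0.5 > 0.3687 → include.
Rate on top 3: 0.433. beetle larvae: 0.244 < 0.433 → exclude; stop.
Optimal diet: weevils, spiders, large caterpillars — 3 of 4 types.

3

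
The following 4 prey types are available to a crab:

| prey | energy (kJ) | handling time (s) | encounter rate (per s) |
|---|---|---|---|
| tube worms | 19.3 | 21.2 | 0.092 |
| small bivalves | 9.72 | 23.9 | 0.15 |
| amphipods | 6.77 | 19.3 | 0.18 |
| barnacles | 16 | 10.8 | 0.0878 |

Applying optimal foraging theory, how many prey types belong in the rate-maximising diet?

2

E/h in descending order: barnacles 1.48, tube worms 0.91, small bivalves 0.407, amphipods 0.351 kJ/s. The optimal diet is the largest prefix of this list for which every included type satisfies E_i/h_i > R on the types above it.
Rate on top 1: 0.7211. tube worms: 0.91 > 0.7211 → include.
Rate on top 2: 0.8158. small bivalves: 0.407 < 0.8158 → exclude; stop.
Optimal diet: barnacles, tube worms — 2 of 4 types.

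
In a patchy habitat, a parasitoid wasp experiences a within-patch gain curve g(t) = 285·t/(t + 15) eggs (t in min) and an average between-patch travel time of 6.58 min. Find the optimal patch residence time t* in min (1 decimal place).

9.9 min

By the marginal value theorem, leave when the instantaneous gain rate g'(t) equals the habitat-wide average g(t)/(T + t).
g'(t) = 285·15/(t + 15)². Setting 285·15/(t+15)² = 285t/[(t+15)(6.58+t)] gives 15(6.58+t) = t(t+15), so t² = 15×6.58 = 98.7.
t* = √98.7 = 9.935 min.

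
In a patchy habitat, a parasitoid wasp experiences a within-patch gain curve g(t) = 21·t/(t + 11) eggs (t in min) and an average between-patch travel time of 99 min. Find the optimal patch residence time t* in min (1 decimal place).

Maximise g(t)/(T+t): set derivative to zero → g'(t)(T+t) = g(t).
g'(t) = 21·11/(t + 11)². Setting 21·11/(t+11)² = 21t/[(t+11)(99+t)] gives 11(99+t) = t(t+11), so t² = 11×99 = 1089.
t* = √1089 = 33 min.

33.0 min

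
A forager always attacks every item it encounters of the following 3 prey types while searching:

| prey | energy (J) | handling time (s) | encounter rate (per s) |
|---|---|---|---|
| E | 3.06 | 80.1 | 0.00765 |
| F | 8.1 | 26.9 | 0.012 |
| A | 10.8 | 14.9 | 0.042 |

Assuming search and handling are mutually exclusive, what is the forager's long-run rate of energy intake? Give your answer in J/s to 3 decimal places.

R = Σλ_iE_i / (1 + Σλ_ih_i)
Numerator: 0.00765×3.06 + 0.012×8.1 + 0.042×10.8 = 0.5742
Denominator: 1 + 0.00765×80.1 + 0.012×26.9 + 0.042×14.9 = 2.561
R = 0.5742/2.561 = 0.2242 J/s

0.224 J/s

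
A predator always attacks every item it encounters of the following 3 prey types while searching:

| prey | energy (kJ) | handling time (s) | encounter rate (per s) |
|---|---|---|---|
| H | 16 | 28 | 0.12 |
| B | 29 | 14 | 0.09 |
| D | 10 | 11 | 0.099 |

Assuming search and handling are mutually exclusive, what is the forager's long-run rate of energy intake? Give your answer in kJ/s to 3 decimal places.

Energy encountered per unit search time: 0.12×16 + 0.09×29 + 0.099×10 = 5.52 kJ/s.
Handling time per unit search time: 0.12×28 + 0.09×14 + 0.099×11 = 5.709.
Rate = 5.52/(1 + 5.709) = 0.8228 kJ/s.

0.823 kJ/s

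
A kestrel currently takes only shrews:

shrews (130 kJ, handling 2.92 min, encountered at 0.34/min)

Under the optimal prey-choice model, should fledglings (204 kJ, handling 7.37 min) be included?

Yes

On shrews alone, R = ΣλE/(1+Σλh) = 44.2/1.993 = 22.18 kJ/min.
Profitability of fledglings: 204/7.37 = 27.68 kJ/min.
27.68 > 22.18, so adding fledglings raises the average — include it.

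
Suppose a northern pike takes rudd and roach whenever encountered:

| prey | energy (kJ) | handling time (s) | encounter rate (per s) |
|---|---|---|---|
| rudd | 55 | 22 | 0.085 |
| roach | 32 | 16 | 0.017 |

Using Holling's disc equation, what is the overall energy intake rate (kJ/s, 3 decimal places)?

1.661 kJ/s

R = Σλ_iE_i / (1 + Σλ_ih_i)
Numerator: 0.085×55 + 0.017×32 = 5.219
Denominator: 1 + 0.085×22 + 0.017×16 = 3.142
R = 5.219/3.142 = 1.661 kJ/s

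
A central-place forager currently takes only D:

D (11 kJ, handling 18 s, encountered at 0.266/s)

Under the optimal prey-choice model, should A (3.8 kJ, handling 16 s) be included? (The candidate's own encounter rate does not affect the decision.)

No

Current rate: (0.266×11)/(1 + 0.266×18) = 0.5055 kJ/s.
A: E/h = 3.8/16 = 0.2375 kJ/s.
0.2375 < 0.5055, so adding A would lower the average — exclude it.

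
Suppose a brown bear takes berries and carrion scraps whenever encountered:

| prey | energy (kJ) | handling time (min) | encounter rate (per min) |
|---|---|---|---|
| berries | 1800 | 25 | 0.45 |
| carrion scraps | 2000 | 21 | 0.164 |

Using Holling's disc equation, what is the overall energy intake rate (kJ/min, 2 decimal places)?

R = Σλ_iE_i / (1 + Σλ_ih_i)
Numerator: 0.45×1800 + 0.164×2000 = 1138
Denominator: 1 + 0.45×25 + 0.164×21 = 15.69
R = 1138/15.69 = 72.51 kJ/min

72.51 kJ/min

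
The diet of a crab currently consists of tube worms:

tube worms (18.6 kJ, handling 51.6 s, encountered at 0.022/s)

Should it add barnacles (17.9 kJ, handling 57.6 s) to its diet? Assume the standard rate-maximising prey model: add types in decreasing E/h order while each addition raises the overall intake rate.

Yes

Intake rate on the current diet: R = (0.022×18.6) / (1 + 0.022×51.6) = 0.4092/2.135 = 0.1916 kJ/s.
barnacles: E/h = 17.9/57.6 = 0.3108 kJ/s.
0.3108 > 0.1916, so adding barnacles raises the average — include it.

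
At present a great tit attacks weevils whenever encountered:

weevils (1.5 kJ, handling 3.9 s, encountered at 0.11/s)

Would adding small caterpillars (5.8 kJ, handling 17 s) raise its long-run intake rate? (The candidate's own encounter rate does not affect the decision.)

Yes

Current rate: (0.11×1.5)/(1 + 0.11×3.9) = 0.1155 kJ/s.
small caterpillars: E/h = 5.8/17 = 0.3412 kJ/s.
0.3412 > 0.1155, so adding small caterpillars raises the average — include it.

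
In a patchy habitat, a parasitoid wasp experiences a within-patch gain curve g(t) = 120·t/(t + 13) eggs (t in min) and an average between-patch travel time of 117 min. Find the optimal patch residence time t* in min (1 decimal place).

39.0 min

By the marginal value theorem, leave when the instantaneous gain rate g'(t) equals the habitat-wide average g(t)/(T + t).
g'(t) = 120·13/(t + 13)². Setting 120·13/(t+13)² = 120t/[(t+13)(117+t)] gives 13(117+t) = t(t+13), so t² = 13×117 = 1521.
t* = √1521 = 39 min.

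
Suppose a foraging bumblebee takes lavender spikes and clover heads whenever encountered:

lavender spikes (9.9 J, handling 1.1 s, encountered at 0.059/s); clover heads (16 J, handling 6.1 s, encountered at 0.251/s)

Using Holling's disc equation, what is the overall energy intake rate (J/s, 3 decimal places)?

1.772 J/s

R = (0.059×9.9 + 0.251×16) / (1 + 0.059×1.1 + 0.251×6.1) = 4.6/2.596 = 1.772 J/s.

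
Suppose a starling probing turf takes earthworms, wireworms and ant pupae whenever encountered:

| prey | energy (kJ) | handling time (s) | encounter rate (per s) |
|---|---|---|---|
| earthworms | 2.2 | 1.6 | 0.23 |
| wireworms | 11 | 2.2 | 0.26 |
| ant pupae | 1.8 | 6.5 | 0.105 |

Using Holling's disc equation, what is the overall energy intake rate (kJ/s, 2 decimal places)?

R = (0.23×2.2 + 0.26×11 + 0.105×1.8) / (1 + 0.23×1.6 + 0.26×2.2 + 0.105×6.5) = 3.555/2.623 = 1.356 kJ/s.

1.36 kJ/s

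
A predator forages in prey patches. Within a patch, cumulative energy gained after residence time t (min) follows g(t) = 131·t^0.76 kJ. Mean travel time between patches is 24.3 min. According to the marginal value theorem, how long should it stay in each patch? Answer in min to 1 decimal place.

By the marginal value theorem, leave when the instantaneous gain rate g'(t) equals the habitat-wide average g(t)/(T + t).
g'(t) = 0.76·131·t^-0.24. Setting 0.76·131·t^-0.24 = 131·t^0.76/(24.3+t) gives 0.76(24.3+t) = t, so 0.24·t = 0.76×24.3.
t* = 0.76×24.3/0.24 = 76.95 min.

77.0 min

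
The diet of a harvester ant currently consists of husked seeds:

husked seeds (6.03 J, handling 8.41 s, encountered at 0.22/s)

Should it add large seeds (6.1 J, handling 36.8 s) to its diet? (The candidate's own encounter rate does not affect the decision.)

No

Intake rate on the current diet: R = (0.22×6.03) / (1 + 0.22×8.41) = 1.327/2.85 = 0.4654 J/s.
large seeds: E/h = 6.1/36.8 = 0.1658 J/s.
0.1658 < 0.4654, so adding large seeds would lower the average — exclude it.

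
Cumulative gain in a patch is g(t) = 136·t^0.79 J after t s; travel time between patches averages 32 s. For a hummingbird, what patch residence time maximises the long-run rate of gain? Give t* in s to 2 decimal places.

120.38 s

Optimal t* satisfies g'(t*) = g(t*)/(T + t*).
g'(t) = 0.79·136·t^-0.21. Setting 0.79·136·t^-0.21 = 136·t^0.79/(32+t) gives 0.79(32+t) = t, so 0.21·t = 0.79×32.
t* = 0.79×32/0.21 = 120.4 s.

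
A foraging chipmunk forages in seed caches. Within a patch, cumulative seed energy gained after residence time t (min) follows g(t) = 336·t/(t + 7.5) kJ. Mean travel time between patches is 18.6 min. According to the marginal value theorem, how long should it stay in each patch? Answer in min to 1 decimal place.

By the marginal value theorem, leave when the instantaneous gain rate g'(t) equals the habitat-wide average g(t)/(T + t).
g'(t) = 336·7.5/(t + 7.5)². Setting 336·7.5/(t+7.5)² = 336t/[(t+7.5)(18.6+t)] gives 7.5(18.6+t) = t(t+7.5), so t² = 7.5×18.6 = 139.5.
t* = √139.5 = 11.81 min.

11.8 min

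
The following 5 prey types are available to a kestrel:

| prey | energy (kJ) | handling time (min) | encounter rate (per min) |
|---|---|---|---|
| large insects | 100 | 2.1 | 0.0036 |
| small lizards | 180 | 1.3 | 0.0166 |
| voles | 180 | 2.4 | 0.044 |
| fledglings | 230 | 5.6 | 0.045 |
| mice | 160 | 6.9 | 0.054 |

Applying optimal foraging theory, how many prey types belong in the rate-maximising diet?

Profitabilities (E/h, kJ/min): small lizards 138, voles 75, large insects 47.6, fledglings 41.1, mice 23.2. Add prey in this order while the next type's profitability exceeds the intake rate on those already taken.
Rate on top 1: 2.925. voles: 75 > 2.925 → include.
Rate on top 2: 9.677. large insects: 47.6 > 9.677 → include.
Rate on top 3: 9.93. fledglings: 41.1 > 9.93 → include.
Rate on top 4: 15.59. mice: 23.2 > 15.59 → include.
Optimal diet: small lizards, voles, large insects, fledglings, mice — 5 of 5 types.

5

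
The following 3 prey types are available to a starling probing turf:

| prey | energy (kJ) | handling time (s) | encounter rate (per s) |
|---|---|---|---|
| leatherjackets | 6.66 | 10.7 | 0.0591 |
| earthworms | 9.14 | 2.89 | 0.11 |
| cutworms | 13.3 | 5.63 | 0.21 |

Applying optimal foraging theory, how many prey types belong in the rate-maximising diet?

2

Profitabilities (E/h, kJ/s): earthworms 3.16, cutworms 2.36, leatherjackets 0.622. Add prey in this order while the next type's profitability exceeds the intake rate on those already taken.
Rate on top 1: 0.7629. cutworms: 2.36 > 0.7629 → include.
Rate on top 2: 1.519. leatherjackets: 0.622 < 1.519 → exclude; stop.
Optimal diet: earthworms, cutworms — 2 of 3 types.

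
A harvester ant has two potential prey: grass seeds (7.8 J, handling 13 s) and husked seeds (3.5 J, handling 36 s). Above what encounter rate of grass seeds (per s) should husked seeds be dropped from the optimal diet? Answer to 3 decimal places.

0.015 per s

Drop husked seeds once their profitability E₂/h₂ falls below the rate achievable on grass seeds alone: E₂/h₂ = λE₁/(1 + λh₁).
Solve for λ: λE₁h₂ = E₂(1 + λh₁) → λ(E₁h₂ − E₂h₁) = E₂ → λ = E₂/(E₁h₂ − E₂h₁).
λ = 3.5/(7.8×36 − 3.5×13) = 3.5/235.3 = 0.01487 per s.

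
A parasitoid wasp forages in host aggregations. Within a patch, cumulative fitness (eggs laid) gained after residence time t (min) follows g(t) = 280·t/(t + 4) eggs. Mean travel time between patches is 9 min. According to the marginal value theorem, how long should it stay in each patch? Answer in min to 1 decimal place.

Maximise g(t)/(T+t): set derivative to zero → g'(t)(T+t) = g(t).
g'(t) = 280·4/(t + 4)². Setting 280·4/(t+4)² = 280t/[(t+4)(9+t)] gives 4(9+t) = t(t+4), so t² = 4×9 = 36.
t* = √36 = 6 min.

6.0 min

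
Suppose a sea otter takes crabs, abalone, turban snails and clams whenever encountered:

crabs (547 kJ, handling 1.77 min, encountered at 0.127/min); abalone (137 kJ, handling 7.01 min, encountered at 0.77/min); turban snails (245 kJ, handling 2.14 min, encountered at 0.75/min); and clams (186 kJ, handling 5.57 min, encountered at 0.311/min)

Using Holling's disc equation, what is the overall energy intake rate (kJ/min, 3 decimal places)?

R = Σλ_iE_i / (1 + Σλ_ih_i)
Numerator: 0.127×547 + 0.77×137 + 0.75×245 + 0.311×186 = 416.6
Denominator: 1 + 0.127×1.77 + 0.77×7.01 + 0.75×2.14 + 0.311×5.57 = 9.96
R = 416.6/9.96 = 41.82 kJ/min

41.824 kJ/min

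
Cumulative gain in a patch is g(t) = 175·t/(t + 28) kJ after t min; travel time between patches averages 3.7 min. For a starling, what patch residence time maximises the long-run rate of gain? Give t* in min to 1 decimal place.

Optimal t* satisfies g'(t*) = g(t*)/(T + t*).
g'(t) = 175·28/(t + 28)². Setting 175·28/(t+28)² = 175t/[(t+28)(3.7+t)] gives 28(3.7+t) = t(t+28), so t² = 28×3.7 = 103.6.
t* = √103.6 = 10.18 min.

10.2 min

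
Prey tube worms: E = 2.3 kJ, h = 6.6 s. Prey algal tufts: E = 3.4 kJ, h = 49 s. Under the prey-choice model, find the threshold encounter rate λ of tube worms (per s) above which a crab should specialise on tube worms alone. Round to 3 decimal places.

0.038 per s

Drop algal tufts once their profitability E₂/h₂ falls below the rate achievable on tube worms alone: E₂/h₂ = λE₁/(1 + λh₁).
Solve for λ: λE₁h₂ = E₂(1 + λh₁) → λ(E₁h₂ − E₂h₁) = E₂ → λ = E₂/(E₁h₂ − E₂h₁).
λ = 3.4/(2.3×49 − 3.4×6.6) = 3.4/90.26 = 0.03767 per s.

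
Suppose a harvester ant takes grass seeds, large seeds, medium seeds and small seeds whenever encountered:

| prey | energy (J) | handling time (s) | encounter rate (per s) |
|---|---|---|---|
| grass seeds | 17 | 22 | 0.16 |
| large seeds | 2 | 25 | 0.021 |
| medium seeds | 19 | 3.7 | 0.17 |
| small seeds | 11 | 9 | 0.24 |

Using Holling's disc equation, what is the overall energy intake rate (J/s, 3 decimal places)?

Energy encountered per unit search time: 0.16×17 + 0.021×2 + 0.17×19 + 0.24×11 = 8.632 J/s.
Handling time per unit search time: 0.16×22 + 0.021×25 + 0.17×3.7 + 0.24×9 = 6.834.
Rate = 8.632/(1 + 6.834) = 1.102 J/s.

1.102 J/s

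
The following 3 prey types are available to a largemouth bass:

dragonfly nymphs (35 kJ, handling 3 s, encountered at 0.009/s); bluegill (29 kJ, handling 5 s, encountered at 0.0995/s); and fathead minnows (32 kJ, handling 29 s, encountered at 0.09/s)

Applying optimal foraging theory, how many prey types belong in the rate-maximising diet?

2

Rank by E/h (kJ/s): dragonfly nymphs 11.7, bluegill 5.8, fathead minnows 1.1. Include each in turn until the next type's E/h falls below the running intake rate.
Rate on top 1: 0.3067. bluegill: 5.8 > 0.3067 → include.
Rate on top 2: 2.099. fathead minnows: 1.1 < 2.099 → exclude; stop.
Optimal diet: dragonfly nymphs, bluegill — 2 of 3 types.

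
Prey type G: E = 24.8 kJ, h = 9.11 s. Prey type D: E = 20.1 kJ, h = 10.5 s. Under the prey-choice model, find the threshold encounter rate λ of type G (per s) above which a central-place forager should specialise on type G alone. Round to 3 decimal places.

The zero-one rule: include type D iff E₂/h₂ > λE₁/(1+λh₁). Equality gives the switch point.
λE₁h₂ = E₂ + λE₂h₁ ⇒ λ = E₂/(E₁h₂ − E₂h₁) = 20.1/(260.4 − 183.1) = 0.2601 per s.

0.260 per s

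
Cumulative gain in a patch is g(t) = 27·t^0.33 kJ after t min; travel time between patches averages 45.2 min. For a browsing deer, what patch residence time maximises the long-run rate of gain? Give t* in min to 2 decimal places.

Optimal t* satisfies g'(t*) = g(t*)/(T + t*).
g'(t) = 0.33·27·t^-0.67. Setting 0.33·27·t^-0.67 = 27·t^0.33/(45.2+t) gives 0.33(45.2+t) = t, so 0.67·t = 0.33×45.2.
t* = 0.33×45.2/0.67 = 22.26 min.

22.26 min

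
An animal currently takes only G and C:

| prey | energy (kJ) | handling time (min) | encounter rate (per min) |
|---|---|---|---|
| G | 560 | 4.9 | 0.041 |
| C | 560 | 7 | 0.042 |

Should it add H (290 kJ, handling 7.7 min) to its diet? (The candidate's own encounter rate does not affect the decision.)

Yes

Current rate: (0.041×560 + 0.042×560)/(1 + 0.041×4.9 + 0.042×7) = 31.09 kJ/min.
Profitability of H: 290/7.7 = 37.66 kJ/min.
Since 37.66 > R, including H increases the long-run rate.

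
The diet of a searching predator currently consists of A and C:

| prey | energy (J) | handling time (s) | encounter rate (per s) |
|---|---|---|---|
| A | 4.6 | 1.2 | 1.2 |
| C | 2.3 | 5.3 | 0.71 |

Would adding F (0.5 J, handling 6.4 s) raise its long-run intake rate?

No

Intake rate on the current diet: R = (1.2×4.6 + 0.71×2.3) / (1 + 1.2×1.2 + 0.71×5.3) = 7.153/6.203 = 1.153 J/s.
F: E/h = 0.5/6.4 = 0.07812 J/s.
Since 0.07812 < R, time spent handling F is better spent searching.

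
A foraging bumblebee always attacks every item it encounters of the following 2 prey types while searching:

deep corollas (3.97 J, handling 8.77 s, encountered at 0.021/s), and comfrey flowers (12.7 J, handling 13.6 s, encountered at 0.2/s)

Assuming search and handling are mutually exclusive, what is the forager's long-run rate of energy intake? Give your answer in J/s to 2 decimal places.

R = Σλ_iE_i / (1 + Σλ_ih_i)
Numerator: 0.021×3.97 + 0.2×12.7 = 2.623
Denominator: 1 + 0.021×8.77 + 0.2×13.6 = 3.904
R = 2.623/3.904 = 0.6719 J/s

0.67 J/s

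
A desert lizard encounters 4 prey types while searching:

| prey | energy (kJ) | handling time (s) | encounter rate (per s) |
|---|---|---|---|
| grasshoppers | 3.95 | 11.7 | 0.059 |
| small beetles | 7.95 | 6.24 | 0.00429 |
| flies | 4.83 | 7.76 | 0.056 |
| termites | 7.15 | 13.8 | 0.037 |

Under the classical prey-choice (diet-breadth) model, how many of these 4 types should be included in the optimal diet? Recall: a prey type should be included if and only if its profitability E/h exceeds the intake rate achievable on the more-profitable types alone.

4

Rank by E/h (kJ/s): small beetles 1.27, flies 0.622, termites 0.518, grasshoppers 0.338. Include each in turn until the next type's E/h falls below the running intake rate.
Rate on top 1: 0.03322. flies: 0.622 > 0.03322 → include.
Rate on top 2: 0.2084. termites: 0.518 > 0.2084 → include.
Rate on top 3: 0.2886. grasshoppers: 0.338 > 0.2886 → include.
Optimal diet: small beetles, flies, termites, grasshoppers — 4 of 4 types.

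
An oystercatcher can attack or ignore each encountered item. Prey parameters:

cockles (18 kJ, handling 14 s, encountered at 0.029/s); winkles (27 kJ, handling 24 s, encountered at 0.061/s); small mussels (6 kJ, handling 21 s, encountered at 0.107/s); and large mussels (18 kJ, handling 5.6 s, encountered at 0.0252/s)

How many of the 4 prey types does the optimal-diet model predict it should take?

E/h in descending order: large mussels 3.21, cockles 1.29, winkles 1.12, small mussels 0.286 kJ/s. The optimal diet is the largest prefix of this list for which every included type satisfies E_i/h_i > R on the types above it.
Rate on top 1: 0.3975. cockles: 1.29 > 0.3975 → include.
Rate on top 2: 0.6306. winkles: 1.12 > 0.6306 → include.
Rate on top 3: 0.871. small mussels: 0.286 < 0.871 → exclude; stop.
Optimal diet: large mussels, cockles, winkles — 3 of 4 types.

3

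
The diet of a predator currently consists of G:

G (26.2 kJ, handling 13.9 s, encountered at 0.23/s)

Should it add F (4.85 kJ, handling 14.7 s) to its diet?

No

On G alone, R = ΣλE/(1+Σλh) = 6.026/4.197 = 1.436 kJ/s.
F: E/h = 4.85/14.7 = 0.3299 kJ/s.
Since 0.3299 < R, time spent handling F is better spent searching.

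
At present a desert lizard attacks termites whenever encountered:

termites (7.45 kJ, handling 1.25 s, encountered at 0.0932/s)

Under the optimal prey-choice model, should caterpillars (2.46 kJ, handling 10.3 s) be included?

Current rate: (0.0932×7.45)/(1 + 0.0932×1.25) = 0.6219 kJ/s.
caterpillars: E/h = 2.46/10.3 = 0.2388 kJ/s.
Since 0.2388 < R, time spent handling caterpillars is better spent searching.

No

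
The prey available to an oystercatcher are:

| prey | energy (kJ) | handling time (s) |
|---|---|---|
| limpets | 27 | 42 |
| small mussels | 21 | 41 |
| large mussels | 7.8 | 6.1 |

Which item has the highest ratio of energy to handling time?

In descending order of E/h:
large mussels: 7.8/6.1 = 1.28 kJ/s
limpets: 27/42 = 0.643 kJ/s
small mussels: 21/41 = 0.512 kJ/s

large mussels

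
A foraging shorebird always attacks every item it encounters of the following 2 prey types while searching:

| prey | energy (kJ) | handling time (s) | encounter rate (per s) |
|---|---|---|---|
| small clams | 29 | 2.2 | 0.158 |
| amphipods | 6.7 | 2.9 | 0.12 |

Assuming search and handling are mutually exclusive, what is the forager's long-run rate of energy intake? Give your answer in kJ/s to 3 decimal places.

Energy encountered per unit search time: 0.158×29 + 0.12×6.7 = 5.386 kJ/s.
Handling time per unit search time: 0.158×2.2 + 0.12×2.9 = 0.6956.
Rate = 5.386/(1 + 0.6956) = 3.176 kJ/s.

3.176 kJ/s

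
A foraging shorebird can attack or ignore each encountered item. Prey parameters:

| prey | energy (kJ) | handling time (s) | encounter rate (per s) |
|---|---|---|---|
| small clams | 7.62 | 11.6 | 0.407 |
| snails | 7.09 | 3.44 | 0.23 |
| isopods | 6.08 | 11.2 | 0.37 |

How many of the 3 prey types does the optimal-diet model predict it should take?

1

Profitabilities (E/h, kJ/s): snails 2.06, small clams 0.657, isopods 0.543. Add prey in this order while the next type's profitability exceeds the intake rate on those already taken.
Rate on top 1: 0.9104. small clams: 0.657 < 0.9104 → exclude; stop.
Optimal diet: snails — 1 of 3 types.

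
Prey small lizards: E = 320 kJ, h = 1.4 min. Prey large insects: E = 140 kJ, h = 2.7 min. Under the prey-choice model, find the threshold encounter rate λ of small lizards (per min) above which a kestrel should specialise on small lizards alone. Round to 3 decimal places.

At the threshold, the rate on small lizards alone equals the profitability of large insects: λ·320/(1 + λ·1.4) = 140/2.7 = 51.85.
Rearranging, λ(320 − 51.85×1.4) = 51.85, so λ = 51.85/247.4 = 0.2096 per min.

0.210 per min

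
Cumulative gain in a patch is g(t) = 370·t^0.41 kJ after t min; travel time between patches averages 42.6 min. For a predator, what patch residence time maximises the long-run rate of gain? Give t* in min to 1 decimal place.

29.6 min

Maximise g(t)/(T+t): set derivative to zero → g'(t)(T+t) = g(t).
g'(t) = 0.41·370·t^-0.59. Setting 0.41·370·t^-0.59 = 370·t^0.41/(42.6+t) gives 0.41(42.6+t) = t, so 0.59·t = 0.41×42.6.
t* = 0.41×42.6/0.59 = 29.6 min.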